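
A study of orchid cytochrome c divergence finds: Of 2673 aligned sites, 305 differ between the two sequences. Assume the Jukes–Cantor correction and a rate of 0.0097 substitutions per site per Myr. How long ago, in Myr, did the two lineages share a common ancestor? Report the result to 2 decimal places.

6.38

p = 305/2673 ≈ 0.114104.
d = −(3/4) ln(1 − 4p/3) = −0.75 ln(1 − 0.152139) = −0.75 ln(0.847861)
  = −0.75 × (-0.165039) = 0.123779 substitutions/site.
Under a molecular clock d = 2μt, so t = d/(2μ) = 0.123779 / (2 × 0.0097) = 6.38 Myr.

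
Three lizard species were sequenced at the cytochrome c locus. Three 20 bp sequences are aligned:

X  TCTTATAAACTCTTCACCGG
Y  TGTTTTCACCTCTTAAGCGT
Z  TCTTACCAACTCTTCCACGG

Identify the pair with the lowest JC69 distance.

X and Z

X–Y: 7/20 differ, p = 0.350, d = 0.471.
X–Z: 4/20 differ, p = 0.200, d = 0.233.
Y–Z: 8/20 differ, p = 0.400, d = 0.572.
The smallest distance is between X and Z.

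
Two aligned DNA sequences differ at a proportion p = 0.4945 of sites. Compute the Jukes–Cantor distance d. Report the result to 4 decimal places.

d = −(3/4) ln(1 − 4p/3) = −0.75 ln(1 − 0.659333) = −0.75 ln(0.340667)
  = −0.75 × (-1.076850) = 0.807638 substitutions/site.

0.8076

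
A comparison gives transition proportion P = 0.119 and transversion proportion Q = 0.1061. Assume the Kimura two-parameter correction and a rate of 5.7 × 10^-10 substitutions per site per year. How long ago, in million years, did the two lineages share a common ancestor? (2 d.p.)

237.28

Under the Kimura two-parameter model, d = −½ ln(1 − 2P − Q) − ¼ ln(1 − 2Q).
1 − 2P − Q = 0.6559, giving −½ ln(0.6559) = 0.210873.
1 − 2Q = 0.7878, giving −¼ ln(0.7878) = 0.059628.
d = 0.210873 + 0.059628 = 0.270501.
Under a molecular clock d = 2μt, so t = d/(2μ) = 0.270501 / (2 × 5.7 × 10^-10) = 237.28 million years.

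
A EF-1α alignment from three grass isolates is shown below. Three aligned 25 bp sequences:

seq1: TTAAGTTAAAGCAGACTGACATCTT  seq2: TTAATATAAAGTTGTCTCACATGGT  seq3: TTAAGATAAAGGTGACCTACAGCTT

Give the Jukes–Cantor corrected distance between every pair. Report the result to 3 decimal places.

d(seq1,seq2) = 0.417, d(seq1,seq3) = 0.289, d(seq2,seq3) = 0.417

seq1–seq2: 8/25 sites differ → p = 0.32, d = −0.75 ln(1 − 0.426667) = 0.417216 ≈ 0.417.
seq1–seq3: 6/25 sites differ → p = 0.24, d = −0.75 ln(1 − 0.32) = 0.289247 ≈ 0.289.
seq2–seq3: 8/25 sites differ → p = 0.32, d = −0.75 ln(1 − 0.426667) = 0.417216 ≈ 0.417.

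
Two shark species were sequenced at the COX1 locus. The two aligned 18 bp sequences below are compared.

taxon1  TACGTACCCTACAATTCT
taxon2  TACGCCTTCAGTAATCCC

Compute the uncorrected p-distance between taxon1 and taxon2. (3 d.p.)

0.500

The sequences differ at 9 of 18 positions (sites 5, 6, 7, 8, 10, 11, 12, 16, 18).
p = 9/18 = 0.500.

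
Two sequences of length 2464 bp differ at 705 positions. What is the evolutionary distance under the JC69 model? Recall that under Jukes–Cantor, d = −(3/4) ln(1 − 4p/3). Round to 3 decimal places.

0.360

p = 705/2464 ≈ 0.28612.
d = −(3/4) ln(1 − 4p/3) = −0.75 ln(1 − 0.381493) = −0.75 ln(0.618507)
  = −0.75 × (-0.480447) = 0.360335 substitutions/site.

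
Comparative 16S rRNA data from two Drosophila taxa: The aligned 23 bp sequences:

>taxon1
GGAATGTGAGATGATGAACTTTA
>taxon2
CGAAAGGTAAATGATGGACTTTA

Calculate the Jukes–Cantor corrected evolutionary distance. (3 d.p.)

The sequences differ at 6 of 23 sites (1, 5, 7, 8, 10, 17), so p = 6/23 ≈ 0.26087.
d = −(3/4) ln(1 − 4p/3) = −0.75 ln(1 − 0.347827) = −0.75 ln(0.652173)
  = −0.75 × (-0.427445) = 0.320584 substitutions/site.

0.321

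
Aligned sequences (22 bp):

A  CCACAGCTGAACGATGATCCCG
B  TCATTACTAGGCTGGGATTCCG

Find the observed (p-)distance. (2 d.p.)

0.50

The sequences differ at 11 of 22 positions.
p = 11/22 = 0.50.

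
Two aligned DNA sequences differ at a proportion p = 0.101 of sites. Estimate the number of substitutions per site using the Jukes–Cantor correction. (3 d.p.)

0.108

d = −(3/4) ln(1 − 4p/3) = −0.75 ln(1 − 0.134667) = −0.75 ln(0.865333)
  = −0.75 × (-0.144641) = 0.108481 substitutions/site.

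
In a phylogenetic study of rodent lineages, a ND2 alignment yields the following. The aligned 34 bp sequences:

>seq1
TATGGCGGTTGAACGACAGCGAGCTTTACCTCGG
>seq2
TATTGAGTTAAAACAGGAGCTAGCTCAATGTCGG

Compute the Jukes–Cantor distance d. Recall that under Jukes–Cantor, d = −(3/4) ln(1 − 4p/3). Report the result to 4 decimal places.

0.5347

The sequences differ at 13 of 34 sites, so p = 13/34 ≈ 0.382353.
d = −(3/4) ln(1 − 4p/3) = −0.75 ln(1 − 0.509804) = −0.75 ln(0.490196)
  = −0.75 × (-0.712950) = 0.534713 substitutions/site.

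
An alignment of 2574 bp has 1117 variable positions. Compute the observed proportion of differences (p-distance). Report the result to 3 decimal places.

0.434

p = 1117/2574 = 0.433954… ≈ 0.434 (to 3 d.p.).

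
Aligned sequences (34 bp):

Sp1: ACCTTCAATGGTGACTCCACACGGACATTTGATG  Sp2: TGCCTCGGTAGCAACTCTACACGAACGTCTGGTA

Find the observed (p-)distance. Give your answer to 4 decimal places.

0.4118

The sequences differ at 14 of 34 positions.
p = 14/34 = 0.411764… ≈ 0.4118 (to 4 d.p.).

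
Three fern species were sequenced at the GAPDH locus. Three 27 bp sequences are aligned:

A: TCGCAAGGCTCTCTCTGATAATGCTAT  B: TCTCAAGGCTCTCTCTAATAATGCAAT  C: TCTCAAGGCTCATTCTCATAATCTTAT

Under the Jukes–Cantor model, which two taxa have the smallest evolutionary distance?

A and B

A–B: 3/27 differ, p = 0.111, d = 0.120.
A–C: 6/27 differ, p = 0.222, d = 0.264.
B–C: 6/27 differ, p = 0.222, d = 0.264.
The smallest distance is between A and B.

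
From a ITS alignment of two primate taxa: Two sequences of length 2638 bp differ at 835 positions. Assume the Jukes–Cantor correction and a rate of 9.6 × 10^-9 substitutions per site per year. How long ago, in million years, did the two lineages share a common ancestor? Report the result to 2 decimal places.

21.42

p = 835/2638 ≈ 0.316528.
d = −(3/4) ln(1 − 4p/3) = −0.75 ln(1 − 0.422037) = −0.75 ln(0.577963)
  = −0.75 × (-0.548245) = 0.411184 substitutions/site.
Under a molecular clock d = 2μt, so t = d/(2μ) = 0.411184 / (2 × 9.6 × 10^-9) = 21.42 million years.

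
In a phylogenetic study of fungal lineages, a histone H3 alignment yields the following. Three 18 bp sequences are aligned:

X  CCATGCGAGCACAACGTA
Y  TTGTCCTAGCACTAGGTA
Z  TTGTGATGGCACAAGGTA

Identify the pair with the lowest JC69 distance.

Y and Z

X–Y: 7/18 differ, p = 0.389, d = 0.548.
X–Z: 7/18 differ, p = 0.389, d = 0.548.
Y–Z: 4/18 differ, p = 0.222, d = 0.264.
The smallest distance is between Y and Z.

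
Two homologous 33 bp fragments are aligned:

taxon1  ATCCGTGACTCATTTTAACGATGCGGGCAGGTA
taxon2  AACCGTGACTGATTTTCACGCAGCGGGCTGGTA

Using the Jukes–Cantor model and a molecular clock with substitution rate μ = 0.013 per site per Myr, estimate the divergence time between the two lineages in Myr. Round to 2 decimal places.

The sequences differ at 6 of 33 sites (2, 11, 17, 21, 22, 29), so p = 6/33 ≈ 0.181818.
d = −(3/4) ln(1 − 4p/3) = −0.75 ln(1 − 0.242424) = −0.75 ln(0.757576)
  = −0.75 × (-0.277631) = 0.208223 substitutions/site.
Under a molecular clock d = 2μt, so t = d/(2μ) = 0.208223 / (2 × 0.013) = 8.01 Myr.

8.01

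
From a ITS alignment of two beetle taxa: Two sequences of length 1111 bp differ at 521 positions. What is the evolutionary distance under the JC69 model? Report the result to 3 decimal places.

p = 521/1111 ≈ 0.468947.
d = −(3/4) ln(1 − 4p/3) = −0.75 ln(1 − 0.625263) = −0.75 ln(0.374737)
  = −0.75 × (-0.981531) = 0.736148 substitutions/site.

0.736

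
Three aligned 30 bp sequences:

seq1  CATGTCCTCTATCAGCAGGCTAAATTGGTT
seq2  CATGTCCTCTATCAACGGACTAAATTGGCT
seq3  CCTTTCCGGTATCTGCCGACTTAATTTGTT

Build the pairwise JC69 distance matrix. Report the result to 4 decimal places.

seq1–seq2: 4/30 sites differ → p ≈ 0.133333, d = −0.75 ln(1 − 0.177777) = 0.146808 ≈ 0.1468.
seq1–seq3: 9/30 sites differ → p = 0.3, d = −0.75 ln(1 − 0.4) = 0.383119 ≈ 0.3831.
seq2–seq3: 10/30 sites differ → p ≈ 0.333333, d = −0.75 ln(1 − 0.444444) = 0.440839 ≈ 0.4408.

d(seq1,seq2) = 0.1468, d(seq1,seq3) = 0.3831, d(seq2,seq3) = 0.4408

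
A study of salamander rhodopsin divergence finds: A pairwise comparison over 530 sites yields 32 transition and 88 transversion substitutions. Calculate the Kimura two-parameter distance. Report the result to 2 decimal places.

P = 32/530 ≈ 0.060377 and Q = 88/530 ≈ 0.166038.
Under the Kimura two-parameter model, d = −½ ln(1 − 2P − Q) − ¼ ln(1 − 2Q).
1 − 2P − Q = 0.713208, giving −½ ln(0.713208) = 0.168991.
1 − 2Q = 0.667924, giving −¼ ln(0.667924) = 0.100895.
d = 0.168991 + 0.100895 = 0.269886.

0.27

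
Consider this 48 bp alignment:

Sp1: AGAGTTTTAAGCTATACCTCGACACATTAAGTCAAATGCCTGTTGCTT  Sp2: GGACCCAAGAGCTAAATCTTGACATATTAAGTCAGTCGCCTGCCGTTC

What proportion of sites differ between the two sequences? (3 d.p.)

0.375

The sequences differ at 18 of 48 positions.
p = 18/48 = 0.375.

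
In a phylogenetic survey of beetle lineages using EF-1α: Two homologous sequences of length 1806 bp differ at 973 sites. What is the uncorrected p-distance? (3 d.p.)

p = 973/1806 = 0.538759… ≈ 0.539 (to 3 d.p.).

0.539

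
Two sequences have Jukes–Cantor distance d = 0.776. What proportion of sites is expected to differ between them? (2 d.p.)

p = (3/4)(1 − e^(−4d/3)) = 0.75 × (1 − e^(-1.034667)) = 0.75 × (1 − 0.355345) = 0.483491.

0.48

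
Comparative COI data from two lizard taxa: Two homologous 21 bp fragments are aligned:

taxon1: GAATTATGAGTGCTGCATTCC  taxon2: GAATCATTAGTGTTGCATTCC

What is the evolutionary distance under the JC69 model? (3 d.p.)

0.158

The sequences differ at 3 of 21 sites (5, 8, 13), so p = 3/21 ≈ 0.142857.
d = −(3/4) ln(1 − 4p/3) = −0.75 ln(1 − 0.190476) = −0.75 ln(0.809524)
  = −0.75 × (-0.211309) = 0.158482 substitutions/site.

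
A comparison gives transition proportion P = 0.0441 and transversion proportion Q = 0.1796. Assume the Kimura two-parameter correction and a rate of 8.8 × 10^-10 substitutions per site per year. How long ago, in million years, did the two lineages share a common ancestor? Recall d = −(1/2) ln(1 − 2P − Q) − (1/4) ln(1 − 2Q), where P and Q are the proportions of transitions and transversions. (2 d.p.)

Under the Kimura two-parameter model, d = −½ ln(1 − 2P − Q) − ¼ ln(1 − 2Q).
1 − 2P − Q = 0.7322, giving −½ ln(0.7322) = 0.155851.
1 − 2Q = 0.6408, giving −¼ ln(0.6408) = 0.111259.
d = 0.155851 + 0.111259 = 0.267110.
Under a molecular clock d = 2μt, so t = d/(2μ) = 0.267110 / (2 × 8.8 × 10^-10) = 151.77 million years.

151.77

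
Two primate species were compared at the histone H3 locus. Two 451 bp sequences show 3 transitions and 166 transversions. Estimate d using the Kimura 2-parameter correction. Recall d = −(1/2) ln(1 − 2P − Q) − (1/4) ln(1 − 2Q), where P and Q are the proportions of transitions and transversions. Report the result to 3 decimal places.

0.573

P = 3/451 ≈ 0.006652 and Q = 166/451 ≈ 0.368071.
Under the Kimura two-parameter model, d = −½ ln(1 − 2P − Q) − ¼ ln(1 − 2Q).
1 − 2P − Q = 0.618625, giving −½ ln(0.618625) = 0.240128.
1 − 2Q = 0.263858, giving −¼ ln(0.263858) = 0.333086.
d = 0.240128 + 0.333086 = 0.573214.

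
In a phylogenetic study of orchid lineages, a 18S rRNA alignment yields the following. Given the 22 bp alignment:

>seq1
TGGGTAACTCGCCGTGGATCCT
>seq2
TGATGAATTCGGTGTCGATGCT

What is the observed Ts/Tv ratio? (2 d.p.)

0.60

Transitions are A↔G and C↔T; transversions are all other mismatches.
Transitions: 3. Transversions: 5.
R = 3/5 = 0.60.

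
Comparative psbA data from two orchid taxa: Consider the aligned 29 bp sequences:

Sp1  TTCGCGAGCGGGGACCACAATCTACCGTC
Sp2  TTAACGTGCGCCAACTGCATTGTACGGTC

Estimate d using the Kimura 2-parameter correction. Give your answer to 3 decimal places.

0.529

Of 29 sites, 4 differences are transitions and 7 are transversions, so P = 4/29 ≈ 0.137931 and Q = 7/29 ≈ 0.241379.
Under the Kimura two-parameter model, d = −½ ln(1 − 2P − Q) − ¼ ln(1 − 2Q).
1 − 2P − Q = 0.482759, giving −½ ln(0.482759) = 0.364119.
1 − 2Q = 0.517242, giving −¼ ln(0.517242) = 0.164811.
d = 0.364119 + 0.164811 = 0.528930.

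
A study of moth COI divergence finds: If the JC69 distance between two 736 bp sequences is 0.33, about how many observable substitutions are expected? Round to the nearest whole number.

Invert JC69: p = (3/4)(1 − e^(−4d/3)) = 0.75 × (1 − e^(-0.44)) = 0.75 × (1 − 0.644036) = 0.266973.
Expected differing sites = pL ≈ 0.266973 × 736 = 196.492128 ≈ 196.

196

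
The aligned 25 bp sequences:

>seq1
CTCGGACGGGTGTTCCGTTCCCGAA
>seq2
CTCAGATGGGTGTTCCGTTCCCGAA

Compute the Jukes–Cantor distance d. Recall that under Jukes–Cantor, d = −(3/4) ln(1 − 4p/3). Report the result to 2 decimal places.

0.08

The sequences differ at 2 of 25 sites (4, 7), so p = 2/25 = 0.08.
d = −(3/4) ln(1 − 4p/3) = −0.75 ln(1 − 0.106667) = −0.75 ln(0.893333)
  = −0.75 × (-0.112796) = 0.084597 substitutions/site.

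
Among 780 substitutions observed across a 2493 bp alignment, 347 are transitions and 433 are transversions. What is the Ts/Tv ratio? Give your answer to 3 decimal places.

R = 347/433 = 0.801385… ≈ 0.801 (to 3 d.p.).

0.801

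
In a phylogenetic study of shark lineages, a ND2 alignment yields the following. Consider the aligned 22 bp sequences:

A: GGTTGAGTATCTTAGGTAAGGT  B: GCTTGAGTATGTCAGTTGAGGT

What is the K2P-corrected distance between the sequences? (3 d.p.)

0.271

Of 22 sites, 2 differences are transitions and 3 are transversions, so P = 2/22 ≈ 0.090909 and Q = 3/22 ≈ 0.136364.
Under the Kimura two-parameter model, d = −½ ln(1 − 2P − Q) − ¼ ln(1 − 2Q).
1 − 2P − Q = 0.681818, giving −½ ln(0.681818) = 0.191496.
1 − 2Q = 0.727272, giving −¼ ln(0.727272) = 0.079614.
d = 0.191496 + 0.079614 = 0.271110.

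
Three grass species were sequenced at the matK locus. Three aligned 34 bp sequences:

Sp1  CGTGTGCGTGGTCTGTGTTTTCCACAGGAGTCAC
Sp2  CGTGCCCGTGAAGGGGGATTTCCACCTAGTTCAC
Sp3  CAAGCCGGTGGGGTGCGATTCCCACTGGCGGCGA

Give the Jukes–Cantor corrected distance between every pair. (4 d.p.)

d(Sp1,Sp2) = 0.5347, d(Sp1,Sp3) = 0.6655, d(Sp2,Sp3) = 0.7405

Sp1–Sp2: 13/34 sites differ → p ≈ 0.382353, d = −0.75 ln(1 − 0.509804) = 0.534712 ≈ 0.5347.
Sp1–Sp3: 15/34 sites differ → p ≈ 0.441176, d = −0.75 ln(1 − 0.588235) = 0.665477 ≈ 0.6655.
Sp2–Sp3: 16/34 sites differ → p ≈ 0.470588, d = −0.75 ln(1 − 0.627451) = 0.740540 ≈ 0.7405.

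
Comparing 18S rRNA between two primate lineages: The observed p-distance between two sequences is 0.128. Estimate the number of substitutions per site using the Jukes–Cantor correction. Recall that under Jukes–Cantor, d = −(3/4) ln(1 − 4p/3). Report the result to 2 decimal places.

0.14

d = −(3/4) ln(1 − 4p/3) = −0.75 ln(1 − 0.170667) = −0.75 ln(0.829333)
  = −0.75 × (-0.187134) = 0.140351 substitutions/site.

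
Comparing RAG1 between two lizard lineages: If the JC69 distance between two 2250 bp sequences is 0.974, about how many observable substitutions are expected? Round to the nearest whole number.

1227

Invert JC69: p = (3/4)(1 − e^(−4d/3)) = 0.75 × (1 − e^(-1.298667)) = 0.75 × (1 − 0.272895) = 0.545329.
Expected differing sites = pL ≈ 0.545329 × 2250 = 1226.99025 ≈ 1227.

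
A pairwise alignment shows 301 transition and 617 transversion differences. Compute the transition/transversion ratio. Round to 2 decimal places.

0.49

R = 301/617 = 0.487844… ≈ 0.49 (to 2 d.p.).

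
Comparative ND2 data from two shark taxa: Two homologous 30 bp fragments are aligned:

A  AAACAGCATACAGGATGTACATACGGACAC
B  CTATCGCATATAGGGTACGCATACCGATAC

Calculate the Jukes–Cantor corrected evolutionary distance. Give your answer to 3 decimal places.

0.503

The sequences differ at 11 of 30 sites, so p = 11/30 ≈ 0.366667.
d = −(3/4) ln(1 − 4p/3) = −0.75 ln(1 − 0.488889) = −0.75 ln(0.511111)
  = −0.75 × (-0.671168) = 0.503376 substitutions/site.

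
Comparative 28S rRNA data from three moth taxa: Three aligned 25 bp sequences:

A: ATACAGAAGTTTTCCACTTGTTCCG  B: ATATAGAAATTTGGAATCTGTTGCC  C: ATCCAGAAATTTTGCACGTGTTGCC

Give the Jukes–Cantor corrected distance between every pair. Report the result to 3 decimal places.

A–B: 9/25 sites differ → p = 0.36, d = −0.75 ln(1 − 0.48) = 0.490445 ≈ 0.490.
A–C: 6/25 sites differ → p = 0.24, d = −0.75 ln(1 − 0.32) = 0.289247 ≈ 0.289.
B–C: 6/25 sites differ → p = 0.24, d = −0.75 ln(1 − 0.32) = 0.289247 ≈ 0.289.

d(A,B) = 0.490, d(A,C) = 0.289, d(B,C) = 0.289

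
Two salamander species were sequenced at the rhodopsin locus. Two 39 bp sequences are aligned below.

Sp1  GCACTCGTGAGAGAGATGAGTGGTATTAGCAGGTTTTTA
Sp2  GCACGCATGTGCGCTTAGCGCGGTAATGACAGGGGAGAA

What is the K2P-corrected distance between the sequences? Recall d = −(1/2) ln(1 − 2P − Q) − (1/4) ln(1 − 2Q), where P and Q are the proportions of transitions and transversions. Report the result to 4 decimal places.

0.7316

Of 39 sites, 4 differences are transitions and 14 are transversions, so P = 4/39 ≈ 0.102564 and Q = 14/39 ≈ 0.358974.
Under the Kimura two-parameter model, d = −½ ln(1 − 2P − Q) − ¼ ln(1 − 2Q).
1 − 2P − Q = 0.435898, giving −½ ln(0.435898) = 0.415174.
1 − 2Q = 0.282052, giving −¼ ln(0.282052) = 0.316416.
d = 0.415174 + 0.316416 = 0.731590.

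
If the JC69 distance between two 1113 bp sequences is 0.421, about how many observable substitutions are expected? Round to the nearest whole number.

359

Invert JC69: p = (3/4)(1 − e^(−4d/3)) = 0.75 × (1 − e^(-0.561333)) = 0.75 × (1 − 0.570448) = 0.322164.
Expected differing sites = pL ≈ 0.322164 × 1113 = 358.568532 ≈ 359.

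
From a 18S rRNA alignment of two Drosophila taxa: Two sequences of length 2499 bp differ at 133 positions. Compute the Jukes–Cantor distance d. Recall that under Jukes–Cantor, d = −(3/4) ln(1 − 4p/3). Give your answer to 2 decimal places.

0.06

p = 133/2499 ≈ 0.053221.
d = −(3/4) ln(1 − 4p/3) = −0.75 ln(1 − 0.070961) = −0.75 ln(0.929039)
  = −0.75 × (-0.073605) = 0.055204 substitutions/site.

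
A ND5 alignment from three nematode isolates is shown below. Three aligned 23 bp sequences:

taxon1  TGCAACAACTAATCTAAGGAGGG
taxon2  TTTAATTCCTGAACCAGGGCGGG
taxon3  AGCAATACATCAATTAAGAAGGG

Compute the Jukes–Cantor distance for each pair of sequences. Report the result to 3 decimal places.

d(taxon1,taxon2) = 0.650, d(taxon1,taxon3) = 0.467, d(taxon2,taxon3) = 0.761

taxon1–taxon2: 10/23 sites differ → p ≈ 0.434783, d = −0.75 ln(1 − 0.579711) = 0.650110 ≈ 0.650.
taxon1–taxon3: 8/23 sites differ → p ≈ 0.347826, d = −0.75 ln(1 − 0.463768) = 0.467391 ≈ 0.467.
taxon2–taxon3: 11/23 sites differ → p ≈ 0.478261, d = −0.75 ln(1 − 0.637681) = 0.761423 ≈ 0.761.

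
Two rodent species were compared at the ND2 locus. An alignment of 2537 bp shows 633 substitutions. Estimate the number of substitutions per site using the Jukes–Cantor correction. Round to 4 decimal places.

p = 633/2537 ≈ 0.249507.
d = −(3/4) ln(1 − 4p/3) = −0.75 ln(1 − 0.332676) = −0.75 ln(0.667324)
  = −0.75 × (-0.404480) = 0.303360 substitutions/site.

0.3034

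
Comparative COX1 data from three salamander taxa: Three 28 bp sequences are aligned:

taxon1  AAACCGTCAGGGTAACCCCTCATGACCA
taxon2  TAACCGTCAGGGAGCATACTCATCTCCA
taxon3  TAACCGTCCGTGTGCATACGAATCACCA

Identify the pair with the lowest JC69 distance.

taxon1–taxon2: 9/28 differ, p = 0.321, d = 0.420.
taxon1–taxon3: 11/28 differ, p = 0.393, d = 0.556.
taxon2–taxon3: 6/28 differ, p = 0.214, d = 0.252.
The smallest distance is between taxon2 and taxon3.

taxon2 and taxon3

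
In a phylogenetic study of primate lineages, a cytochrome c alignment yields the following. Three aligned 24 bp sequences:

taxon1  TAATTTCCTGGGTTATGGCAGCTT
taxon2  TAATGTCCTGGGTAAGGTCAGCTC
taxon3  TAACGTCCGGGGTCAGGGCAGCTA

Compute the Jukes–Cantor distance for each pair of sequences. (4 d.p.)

taxon1–taxon2: 5/24 sites differ → p ≈ 0.208333, d = −0.75 ln(1 − 0.277777) = 0.244066 ≈ 0.2441.
taxon1–taxon3: 6/24 sites differ → p = 0.25, d = −0.75 ln(1 − 0.333333) = 0.304098 ≈ 0.3041.
taxon2–taxon3: 5/24 sites differ → p ≈ 0.208333, d = −0.75 ln(1 − 0.277777) = 0.244066 ≈ 0.2441.

d(taxon1,taxon2) = 0.2441, d(taxon1,taxon3) = 0.3041, d(taxon2,taxon3) = 0.2441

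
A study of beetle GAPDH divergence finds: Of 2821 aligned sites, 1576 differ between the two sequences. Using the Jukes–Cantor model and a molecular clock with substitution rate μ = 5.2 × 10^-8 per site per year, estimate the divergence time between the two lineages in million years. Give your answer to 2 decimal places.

p = 1576/2821 ≈ 0.558667.
d = −(3/4) ln(1 − 4p/3) = −0.75 ln(1 − 0.744889) = −0.75 ln(0.255111)
  = −0.75 × (-1.366057) = 1.024543 substitutions/site.
Under a molecular clock d = 2μt, so t = d/(2μ) = 1.024543 / (2 × 5.2 × 10^-8) = 9.85 million years.

9.85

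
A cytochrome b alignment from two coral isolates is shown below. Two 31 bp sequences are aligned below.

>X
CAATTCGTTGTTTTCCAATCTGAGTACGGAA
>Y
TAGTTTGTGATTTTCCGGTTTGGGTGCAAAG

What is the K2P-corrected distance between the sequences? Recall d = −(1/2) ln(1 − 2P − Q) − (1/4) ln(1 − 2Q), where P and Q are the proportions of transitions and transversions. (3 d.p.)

0.838

Of 31 sites, 12 differences are transitions and 1 are transversions, so P = 12/31 ≈ 0.387097 and Q = 1/31 ≈ 0.032258.
Under the Kimura two-parameter model, d = −½ ln(1 − 2P − Q) − ¼ ln(1 − 2Q).
1 − 2P − Q = 0.193548, giving −½ ln(0.193548) = 0.821115.
1 − 2Q = 0.935484, giving −¼ ln(0.935484) = 0.016673.
d = 0.821115 + 0.016673 = 0.837788.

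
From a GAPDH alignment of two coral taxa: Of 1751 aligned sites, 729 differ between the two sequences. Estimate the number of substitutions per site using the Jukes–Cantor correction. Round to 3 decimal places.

p = 729/1751 ≈ 0.416334.
d = −(3/4) ln(1 − 4p/3) = −0.75 ln(1 − 0.555112) = −0.75 ln(0.444888)
  = −0.75 × (-0.809933) = 0.607450 substitutions/site.

0.607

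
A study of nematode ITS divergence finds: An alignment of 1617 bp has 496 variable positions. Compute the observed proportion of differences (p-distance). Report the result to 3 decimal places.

p = 496/1617 = 0.306740… ≈ 0.307 (to 3 d.p.).

0.307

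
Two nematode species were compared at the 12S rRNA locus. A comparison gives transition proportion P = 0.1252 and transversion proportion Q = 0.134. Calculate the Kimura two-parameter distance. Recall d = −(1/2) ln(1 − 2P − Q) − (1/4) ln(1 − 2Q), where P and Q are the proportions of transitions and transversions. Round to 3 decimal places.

0.321

Under the Kimura two-parameter model, d = −½ ln(1 − 2P − Q) − ¼ ln(1 − 2Q).
1 − 2P − Q = 0.6156, giving −½ ln(0.6156) = 0.242579.
1 − 2Q = 0.732, giving −¼ ln(0.732) = 0.077994.
d = 0.242579 + 0.077994 = 0.320573.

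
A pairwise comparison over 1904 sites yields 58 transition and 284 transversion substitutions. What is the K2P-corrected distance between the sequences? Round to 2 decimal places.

0.21

P = 58/1904 ≈ 0.030462 and Q = 284/1904 ≈ 0.14916.
Under the Kimura two-parameter model, d = −½ ln(1 − 2P − Q) − ¼ ln(1 − 2Q).
1 − 2P − Q = 0.789916, giving −½ ln(0.789916) = 0.117914.
1 − 2Q = 0.70168, giving −¼ ln(0.70168) = 0.088569.
d = 0.117914 + 0.088569 = 0.206483.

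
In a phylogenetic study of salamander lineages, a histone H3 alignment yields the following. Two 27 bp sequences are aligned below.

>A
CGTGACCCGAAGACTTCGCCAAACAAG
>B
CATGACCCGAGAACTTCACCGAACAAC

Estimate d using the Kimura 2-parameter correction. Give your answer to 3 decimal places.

0.281

Of 27 sites, 5 differences are transitions and 1 are transversions, so P = 5/27 ≈ 0.185185 and Q = 1/27 ≈ 0.037037.
Under the Kimura two-parameter model, d = −½ ln(1 − 2P − Q) − ¼ ln(1 − 2Q).
1 − 2P − Q = 0.592593, giving −½ ln(0.592593) = 0.261624.
1 − 2Q = 0.925926, giving −¼ ln(0.925926) = 0.019240.
d = 0.261624 + 0.019240 = 0.280864.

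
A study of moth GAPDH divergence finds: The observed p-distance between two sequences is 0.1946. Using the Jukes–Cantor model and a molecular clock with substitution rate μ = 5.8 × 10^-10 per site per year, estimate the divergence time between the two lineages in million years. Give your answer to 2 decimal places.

d = −(3/4) ln(1 − 4p/3) = −0.75 ln(1 − 0.259467) = −0.75 ln(0.740533)
  = −0.75 × (-0.300385) = 0.225289 substitutions/site.
Under a molecular clock d = 2μt, so t = d/(2μ) = 0.225289 / (2 × 5.8 × 10^-10) = 194.21 million years.

194.21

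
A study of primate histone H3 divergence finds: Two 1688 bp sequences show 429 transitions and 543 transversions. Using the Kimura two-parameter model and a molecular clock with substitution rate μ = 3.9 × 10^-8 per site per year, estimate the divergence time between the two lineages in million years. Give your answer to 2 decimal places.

P = 429/1688 ≈ 0.254147 and Q = 543/1688 ≈ 0.321682.
Under the Kimura two-parameter model, d = −½ ln(1 − 2P − Q) − ¼ ln(1 − 2Q).
1 − 2P − Q = 0.170024, giving −½ ln(0.170024) = 0.885908.
1 − 2Q = 0.356636, giving −¼ ln(0.356636) = 0.257760.
d = 0.885908 + 0.257760 = 1.143668.
Under a molecular clock d = 2μt, so t = d/(2μ) = 1.143668 / (2 × 3.9 × 10^-8) = 14.66 million years.

14.66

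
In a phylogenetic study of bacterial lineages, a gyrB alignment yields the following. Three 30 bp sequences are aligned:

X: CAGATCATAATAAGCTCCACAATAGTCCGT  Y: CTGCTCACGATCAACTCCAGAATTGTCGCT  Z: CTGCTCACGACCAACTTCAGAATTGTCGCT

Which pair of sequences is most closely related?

X–Y: 10/30 differ, p = 0.333, d = 0.441.
X–Z: 12/30 differ, p = 0.400, d = 0.572.
Y–Z: 2/30 differ, p = 0.067, d = 0.070.
The smallest distance is between Y and Z.

Y and Z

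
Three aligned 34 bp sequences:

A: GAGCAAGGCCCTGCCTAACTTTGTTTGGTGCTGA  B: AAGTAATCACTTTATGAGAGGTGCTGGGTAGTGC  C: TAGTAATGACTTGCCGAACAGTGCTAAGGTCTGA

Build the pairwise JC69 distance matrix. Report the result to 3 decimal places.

d(A,B) = 1.025, d(A,C) = 0.535, d(B,C) = 0.597

A–B: 19/34 sites differ → p ≈ 0.558824, d = −0.75 ln(1 − 0.745099) = 1.025160 ≈ 1.025.
A–C: 13/34 sites differ → p ≈ 0.382353, d = −0.75 ln(1 − 0.509804) = 0.534712 ≈ 0.535.
B–C: 14/34 sites differ → p ≈ 0.411765, d = −0.75 ln(1 − 0.54902) = 0.597249 ≈ 0.597.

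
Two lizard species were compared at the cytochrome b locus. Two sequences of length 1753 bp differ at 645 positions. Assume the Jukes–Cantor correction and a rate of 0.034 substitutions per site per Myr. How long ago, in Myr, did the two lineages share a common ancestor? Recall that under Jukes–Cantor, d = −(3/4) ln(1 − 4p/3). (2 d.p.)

7.44

p = 645/1753 ≈ 0.367941.
d = −(3/4) ln(1 − 4p/3) = −0.75 ln(1 − 0.490588) = −0.75 ln(0.509412)
  = −0.75 × (-0.674498) = 0.505874 substitutions/site.
Under a molecular clock d = 2μt, so t = d/(2μ) = 0.505874 / (2 × 0.034) = 7.44 Myr.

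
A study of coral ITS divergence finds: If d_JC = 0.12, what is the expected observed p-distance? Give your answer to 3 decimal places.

0.111

p = (3/4)(1 − e^(−4d/3)) = 0.75 × (1 − e^(-0.16)) = 0.75 × (1 − 0.852144) = 0.110892.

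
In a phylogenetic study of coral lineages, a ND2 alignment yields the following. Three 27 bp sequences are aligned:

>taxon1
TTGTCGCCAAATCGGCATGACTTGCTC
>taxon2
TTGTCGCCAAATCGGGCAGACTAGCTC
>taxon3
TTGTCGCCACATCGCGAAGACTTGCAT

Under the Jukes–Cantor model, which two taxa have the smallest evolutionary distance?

taxon1 and taxon2

taxon1–taxon2: 4/27 differ, p = 0.148, d = 0.165.
taxon1–taxon3: 6/27 differ, p = 0.222, d = 0.264.
taxon2–taxon3: 6/27 differ, p = 0.222, d = 0.264.
The smallest distance is between taxon1 and taxon2.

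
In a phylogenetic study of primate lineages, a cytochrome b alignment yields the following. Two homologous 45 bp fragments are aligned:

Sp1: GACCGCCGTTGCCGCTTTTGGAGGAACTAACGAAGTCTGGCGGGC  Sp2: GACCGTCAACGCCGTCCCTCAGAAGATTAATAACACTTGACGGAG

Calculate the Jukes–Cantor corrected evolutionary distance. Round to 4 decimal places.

0.9313

The sequences differ at 24 of 45 sites, so p = 24/45 ≈ 0.533333.
d = −(3/4) ln(1 − 4p/3) = −0.75 ln(1 − 0.711111) = −0.75 ln(0.288889)
  = −0.75 × (-1.241713) = 0.931285 substitutions/site.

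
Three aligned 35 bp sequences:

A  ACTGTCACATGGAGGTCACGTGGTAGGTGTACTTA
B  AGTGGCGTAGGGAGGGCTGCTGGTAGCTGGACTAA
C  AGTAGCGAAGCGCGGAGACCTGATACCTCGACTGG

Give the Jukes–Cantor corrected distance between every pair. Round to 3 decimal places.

A–B: 12/35 sites differ → p ≈ 0.342857, d = −0.75 ln(1 − 0.457143) = 0.458182 ≈ 0.458.
A–C: 18/35 sites differ → p ≈ 0.514286, d = −0.75 ln(1 − 0.685715) = 0.868091 ≈ 0.868.
B–C: 13/35 sites differ → p ≈ 0.371429, d = −0.75 ln(1 − 0.495239) = 0.512753 ≈ 0.513.

d(A,B) = 0.458, d(A,C) = 0.868, d(B,C) = 0.513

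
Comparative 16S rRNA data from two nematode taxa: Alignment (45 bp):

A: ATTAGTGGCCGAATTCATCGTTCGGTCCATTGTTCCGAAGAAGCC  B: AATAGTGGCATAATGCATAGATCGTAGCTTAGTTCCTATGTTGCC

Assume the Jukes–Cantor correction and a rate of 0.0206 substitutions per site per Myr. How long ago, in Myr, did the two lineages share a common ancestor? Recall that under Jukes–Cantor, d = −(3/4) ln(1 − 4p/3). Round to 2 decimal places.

10.70

The sequences differ at 15 of 45 sites, so p = 15/45 ≈ 0.333333.
d = −(3/4) ln(1 − 4p/3) = −0.75 ln(1 − 0.444444) = −0.75 ln(0.555556)
  = −0.75 × (-0.587786) = 0.440840 substitutions/site.
Under a molecular clock d = 2μt, so t = d/(2μ) = 0.440840 / (2 × 0.0206) = 10.70 Myr.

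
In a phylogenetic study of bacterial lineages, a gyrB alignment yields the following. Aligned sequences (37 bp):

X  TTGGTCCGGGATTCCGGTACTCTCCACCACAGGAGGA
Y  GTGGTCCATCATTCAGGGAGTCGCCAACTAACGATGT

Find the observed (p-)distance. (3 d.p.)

The sequences differ at 14 of 37 positions.
p = 14/37 = 0.378378… ≈ 0.378 (to 3 d.p.).

0.378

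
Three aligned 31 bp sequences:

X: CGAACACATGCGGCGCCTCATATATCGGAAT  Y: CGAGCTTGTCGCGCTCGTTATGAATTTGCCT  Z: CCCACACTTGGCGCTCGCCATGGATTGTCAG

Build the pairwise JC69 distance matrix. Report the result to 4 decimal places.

d(X,Y) = 0.8740, d(X,Z) = 0.6913, d(Y,Z) = 0.6913

X–Y: 16/31 sites differ → p ≈ 0.516129, d = −0.75 ln(1 − 0.688172) = 0.873978 ≈ 0.8740.
X–Z: 14/31 sites differ → p ≈ 0.451613, d = −0.75 ln(1 − 0.602151) = 0.691262 ≈ 0.6913.
Y–Z: 14/31 sites differ → p ≈ 0.451613, d = −0.75 ln(1 − 0.602151) = 0.691262 ≈ 0.6913.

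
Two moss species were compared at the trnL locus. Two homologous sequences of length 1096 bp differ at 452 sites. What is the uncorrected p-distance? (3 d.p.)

p = 452/1096 = 0.412408… ≈ 0.412 (to 3 d.p.).

0.412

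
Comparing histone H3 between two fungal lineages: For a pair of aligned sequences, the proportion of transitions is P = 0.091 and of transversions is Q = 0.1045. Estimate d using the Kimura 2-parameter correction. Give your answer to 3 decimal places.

0.227

Under the Kimura two-parameter model, d = −½ ln(1 − 2P − Q) − ¼ ln(1 − 2Q).
1 − 2P − Q = 0.7135, giving −½ ln(0.7135) = 0.168786.
1 − 2Q = 0.791, giving −¼ ln(0.791) = 0.058614.
d = 0.168786 + 0.058614 = 0.227400.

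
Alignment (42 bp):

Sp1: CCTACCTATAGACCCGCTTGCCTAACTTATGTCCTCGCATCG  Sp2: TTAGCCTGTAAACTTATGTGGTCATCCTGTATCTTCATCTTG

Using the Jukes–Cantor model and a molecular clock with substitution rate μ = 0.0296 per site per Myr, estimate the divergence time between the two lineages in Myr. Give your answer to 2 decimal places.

The sequences differ at 23 of 42 sites, so p = 23/42 ≈ 0.547619.
d = −(3/4) ln(1 − 4p/3) = −0.75 ln(1 − 0.730159) = −0.75 ln(0.269841)
  = −0.75 × (-1.309922) = 0.982442 substitutions/site.
Under a molecular clock d = 2μt, so t = d/(2μ) = 0.982442 / (2 × 0.0296) = 16.60 Myr.

16.60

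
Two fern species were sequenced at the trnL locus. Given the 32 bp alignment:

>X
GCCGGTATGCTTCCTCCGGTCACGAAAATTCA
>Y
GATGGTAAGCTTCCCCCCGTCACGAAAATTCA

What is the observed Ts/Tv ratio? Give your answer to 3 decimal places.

0.667

Transitions are A↔G and C↔T; transversions are all other mismatches.
Transitions: 2. Transversions: 3.
R = 2/3 = 0.666666… ≈ 0.667 (to 3 d.p.).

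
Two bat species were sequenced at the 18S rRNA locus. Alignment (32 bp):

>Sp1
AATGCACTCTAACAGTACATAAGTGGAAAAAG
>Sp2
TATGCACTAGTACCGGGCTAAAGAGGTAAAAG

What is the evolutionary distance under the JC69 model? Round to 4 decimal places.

0.4598

The sequences differ at 11 of 32 sites, so p = 11/32 = 0.34375.
d = −(3/4) ln(1 − 4p/3) = −0.75 ln(1 − 0.458333) = −0.75 ln(0.541667)
  = −0.75 × (-0.613104) = 0.459828 substitutions/site.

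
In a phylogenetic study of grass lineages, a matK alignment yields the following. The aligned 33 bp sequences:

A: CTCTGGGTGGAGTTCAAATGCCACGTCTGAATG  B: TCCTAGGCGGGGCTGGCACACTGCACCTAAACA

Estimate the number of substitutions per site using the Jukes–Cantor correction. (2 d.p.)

0.97

The sequences differ at 18 of 33 sites, so p = 18/33 ≈ 0.545455.
d = −(3/4) ln(1 − 4p/3) = −0.75 ln(1 − 0.727273) = −0.75 ln(0.272727)
  = −0.75 × (-1.299284) = 0.974463 substitutions/site.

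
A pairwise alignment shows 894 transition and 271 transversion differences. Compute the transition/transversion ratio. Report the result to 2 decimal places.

3.30

R = 894/271 = 3.298892… ≈ 3.30 (to 2 d.p.).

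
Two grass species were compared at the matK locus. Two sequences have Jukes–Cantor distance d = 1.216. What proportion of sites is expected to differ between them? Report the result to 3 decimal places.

p = (3/4)(1 − e^(−4d/3)) = 0.75 × (1 − e^(-1.621333)) = 0.75 × (1 − 0.197635) = 0.601774.

0.602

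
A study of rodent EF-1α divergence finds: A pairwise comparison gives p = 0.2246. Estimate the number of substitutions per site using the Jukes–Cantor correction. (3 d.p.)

0.267

d = −(3/4) ln(1 − 4p/3) = −0.75 ln(1 − 0.299467) = −0.75 ln(0.700533)
  = −0.75 × (-0.355914) = 0.266936 substitutions/site.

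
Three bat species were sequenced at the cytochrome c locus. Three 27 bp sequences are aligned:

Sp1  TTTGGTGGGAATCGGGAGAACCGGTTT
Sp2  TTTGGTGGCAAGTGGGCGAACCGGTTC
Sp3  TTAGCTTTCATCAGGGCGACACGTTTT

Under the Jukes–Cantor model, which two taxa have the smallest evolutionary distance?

Sp1–Sp2: 5/27 differ, p = 0.185, d = 0.213.
Sp1–Sp3: 12/27 differ, p = 0.444, d = 0.673.
Sp2–Sp3: 11/27 differ, p = 0.407, d = 0.588.
The smallest distance is between Sp1 and Sp2.

Sp1 and Sp2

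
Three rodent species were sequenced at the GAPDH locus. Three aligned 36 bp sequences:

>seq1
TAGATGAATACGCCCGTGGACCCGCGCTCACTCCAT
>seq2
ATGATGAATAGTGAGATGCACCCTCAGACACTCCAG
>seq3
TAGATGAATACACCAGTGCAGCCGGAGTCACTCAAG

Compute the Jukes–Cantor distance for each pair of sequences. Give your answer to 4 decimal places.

d(seq1,seq2) = 0.5482, d(seq1,seq3) = 0.3041, d(seq2,seq3) = 0.4926

seq1–seq2: 14/36 sites differ → p ≈ 0.388889, d = −0.75 ln(1 − 0.518519) = 0.548166 ≈ 0.5482.
seq1–seq3: 9/36 sites differ → p = 0.25, d = −0.75 ln(1 − 0.333333) = 0.304098 ≈ 0.3041.
seq2–seq3: 13/36 sites differ → p ≈ 0.361111, d = −0.75 ln(1 − 0.481481) = 0.492584 ≈ 0.4926.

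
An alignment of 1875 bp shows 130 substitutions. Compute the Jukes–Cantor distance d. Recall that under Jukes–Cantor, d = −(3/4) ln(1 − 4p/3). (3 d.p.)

p = 130/1875 ≈ 0.069333.
d = −(3/4) ln(1 − 4p/3) = −0.75 ln(1 − 0.092444) = −0.75 ln(0.907556)
  = −0.75 × (-0.097000) = 0.072750 substitutions/site.

0.073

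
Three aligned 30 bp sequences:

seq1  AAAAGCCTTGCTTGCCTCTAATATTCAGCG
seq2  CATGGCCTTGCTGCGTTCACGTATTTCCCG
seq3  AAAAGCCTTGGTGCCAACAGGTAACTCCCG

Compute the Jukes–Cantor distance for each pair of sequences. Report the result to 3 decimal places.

seq1–seq2: 13/30 sites differ → p ≈ 0.433333, d = −0.75 ln(1 − 0.577777) = 0.646666 ≈ 0.647.
seq1–seq3: 13/30 sites differ → p ≈ 0.433333, d = −0.75 ln(1 − 0.577777) = 0.646666 ≈ 0.647.
seq2–seq3: 10/30 sites differ → p ≈ 0.333333, d = −0.75 ln(1 − 0.444444) = 0.440839 ≈ 0.441.

d(seq1,seq2) = 0.647, d(seq1,seq3) = 0.647, d(seq2,seq3) = 0.441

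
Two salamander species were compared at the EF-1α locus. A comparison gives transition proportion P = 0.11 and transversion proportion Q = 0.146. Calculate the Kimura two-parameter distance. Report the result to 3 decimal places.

Under the Kimura two-parameter model, d = −½ ln(1 − 2P − Q) − ¼ ln(1 − 2Q).
1 − 2P − Q = 0.634, giving −½ ln(0.634) = 0.227853.
1 − 2Q = 0.708, giving −¼ ln(0.708) = 0.086328.
d = 0.227853 + 0.086328 = 0.314181.

0.314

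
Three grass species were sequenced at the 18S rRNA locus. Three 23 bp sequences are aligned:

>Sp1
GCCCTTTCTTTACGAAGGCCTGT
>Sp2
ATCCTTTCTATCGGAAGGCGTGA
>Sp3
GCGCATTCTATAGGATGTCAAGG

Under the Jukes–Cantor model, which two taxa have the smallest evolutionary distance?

Sp1–Sp2: 7/23 differ, p = 0.304, d = 0.390.
Sp1–Sp3: 9/23 differ, p = 0.391, d = 0.553.
Sp2–Sp3: 10/23 differ, p = 0.435, d = 0.650.
The smallest distance is between Sp1 and Sp2.

Sp1 and Sp2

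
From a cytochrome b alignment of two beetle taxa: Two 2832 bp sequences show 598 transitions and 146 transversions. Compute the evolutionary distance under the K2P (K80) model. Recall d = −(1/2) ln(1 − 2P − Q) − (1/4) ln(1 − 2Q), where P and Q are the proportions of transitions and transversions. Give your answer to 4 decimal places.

0.3483

P = 598/2832 ≈ 0.211158 and Q = 146/2832 ≈ 0.051554.
Under the Kimura two-parameter model, d = −½ ln(1 − 2P − Q) − ¼ ln(1 − 2Q).
1 − 2P − Q = 0.52613, giving −½ ln(0.52613) = 0.321103.
1 − 2Q = 0.896892, giving −¼ ln(0.896892) = 0.027205.
d = 0.321103 + 0.027205 = 0.348308.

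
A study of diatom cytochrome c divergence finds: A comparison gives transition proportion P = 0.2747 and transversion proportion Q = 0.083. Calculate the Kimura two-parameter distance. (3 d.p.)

Under the Kimura two-parameter model, d = −½ ln(1 − 2P − Q) − ¼ ln(1 − 2Q).
1 − 2P − Q = 0.3676, giving −½ ln(0.3676) = 0.500380.
1 − 2Q = 0.834, giving −¼ ln(0.834) = 0.045380.
d = 0.500380 + 0.045380 = 0.545760.

0.546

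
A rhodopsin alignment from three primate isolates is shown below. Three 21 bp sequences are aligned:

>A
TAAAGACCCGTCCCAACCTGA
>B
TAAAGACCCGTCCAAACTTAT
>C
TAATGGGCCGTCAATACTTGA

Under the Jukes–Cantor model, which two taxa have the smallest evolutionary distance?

A and B

A–B: 4/21 differ, p = 0.190, d = 0.220.
A–C: 7/21 differ, p = 0.333, d = 0.441.
B–C: 7/21 differ, p = 0.333, d = 0.441.
The smallest distance is between A and B.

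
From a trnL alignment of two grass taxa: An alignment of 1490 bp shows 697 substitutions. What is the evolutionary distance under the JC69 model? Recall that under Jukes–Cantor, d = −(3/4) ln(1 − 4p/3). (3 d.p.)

p = 697/1490 ≈ 0.467785.
d = −(3/4) ln(1 − 4p/3) = −0.75 ln(1 − 0.623713) = −0.75 ln(0.376287)
  = −0.75 × (-0.977403) = 0.733052 substitutions/site.

0.733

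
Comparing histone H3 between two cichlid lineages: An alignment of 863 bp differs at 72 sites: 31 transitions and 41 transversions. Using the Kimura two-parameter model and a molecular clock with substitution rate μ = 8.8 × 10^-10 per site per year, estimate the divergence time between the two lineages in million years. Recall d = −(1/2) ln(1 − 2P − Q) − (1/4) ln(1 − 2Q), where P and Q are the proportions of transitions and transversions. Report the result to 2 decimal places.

50.29

P = 31/863 ≈ 0.035921 and Q = 41/863 ≈ 0.047509.
Under the Kimura two-parameter model, d = −½ ln(1 − 2P − Q) − ¼ ln(1 − 2Q).
1 − 2P − Q = 0.880649, giving −½ ln(0.880649) = 0.063548.
1 − 2Q = 0.904982, giving −¼ ln(0.904982) = 0.024960.
d = 0.063548 + 0.024960 = 0.088508.
Under a molecular clock d = 2μt, so t = d/(2μ) = 0.088508 / (2 × 8.8 × 10^-10) = 50.29 million years.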